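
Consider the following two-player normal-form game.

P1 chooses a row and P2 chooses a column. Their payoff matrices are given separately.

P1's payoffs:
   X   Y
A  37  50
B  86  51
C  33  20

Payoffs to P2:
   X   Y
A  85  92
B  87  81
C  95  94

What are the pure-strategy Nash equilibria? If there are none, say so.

The unique pure-strategy Nash equilibrium is (B, X).

(A, X): P1 can switch to B (37 → 86). Not NE.
(A, Y): P1 can switch to B (50 → 51). Not NE.
(B, X): P1 gets 86, best alternative 37; P2 gets 87, best alternative 81. No profitable deviation — NE.
(B, Y): P2 can switch to X (81 → 87). Not NE.
(C, X): P1 can switch to A (33 → 37). Not NE.
(C, Y): P1 can switch to A (20 → 50). Not NE.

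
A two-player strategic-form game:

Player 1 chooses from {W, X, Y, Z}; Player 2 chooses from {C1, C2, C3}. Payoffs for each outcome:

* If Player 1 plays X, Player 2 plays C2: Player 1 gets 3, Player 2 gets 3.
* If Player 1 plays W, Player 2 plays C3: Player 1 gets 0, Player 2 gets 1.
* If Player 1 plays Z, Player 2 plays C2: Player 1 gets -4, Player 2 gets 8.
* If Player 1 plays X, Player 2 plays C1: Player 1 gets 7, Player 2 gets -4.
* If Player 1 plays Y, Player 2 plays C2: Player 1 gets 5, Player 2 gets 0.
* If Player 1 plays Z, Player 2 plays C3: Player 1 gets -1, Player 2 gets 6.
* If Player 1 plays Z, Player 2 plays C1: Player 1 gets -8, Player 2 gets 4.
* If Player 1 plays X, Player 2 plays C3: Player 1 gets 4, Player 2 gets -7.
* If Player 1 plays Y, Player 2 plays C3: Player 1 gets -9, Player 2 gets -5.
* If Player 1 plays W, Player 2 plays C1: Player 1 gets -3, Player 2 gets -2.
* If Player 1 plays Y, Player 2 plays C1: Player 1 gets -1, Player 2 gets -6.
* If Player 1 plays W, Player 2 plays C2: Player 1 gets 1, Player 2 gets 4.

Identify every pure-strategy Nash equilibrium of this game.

(Y, C2)

Player 1 against C1: payoffs -3, 7, -1, -8 → best response X.
Player 1 against C2: payoffs 1, 3, 5, -4 → best response Y.
Player 1 against C3: payoffs 0, 4, -9, -1 → best response X.
Player 2 against W: payoffs -2, 4, 1 → best response C2.
Player 2 against X: payoffs -4, 3, -7 → best response C2.
Player 2 against Y: payoffs -6, 0, -5 → best response C2.
Player 2 against Z: payoffs 4, 8, 6 → best response C2.
Mutual best responses: (Y, C2).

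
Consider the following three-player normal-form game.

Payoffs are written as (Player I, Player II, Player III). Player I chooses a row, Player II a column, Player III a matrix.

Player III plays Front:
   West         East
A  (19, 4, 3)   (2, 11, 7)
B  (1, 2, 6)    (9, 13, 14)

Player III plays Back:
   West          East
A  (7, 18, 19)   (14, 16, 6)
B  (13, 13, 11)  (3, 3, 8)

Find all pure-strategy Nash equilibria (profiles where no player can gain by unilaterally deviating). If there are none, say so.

The pure Nash equilibria are (B, West, Back), (B, East, Front).

Player I against (West, Front): payoffs 19, 1 → best response A.
Player I against (West, Back): payoffs 7, 13 → best response B.
Player I against (East, Front): payoffs 2, 9 → best response B.
Player I against (East, Back): payoffs 14, 3 → best response A.
Player II against (A, Front): payoffs 4, 11 → best response East.
Player II against (A, Back): payoffs 18, 16 → best response West.
Player II against (B, Front): payoffs 2, 13 → best response East.
Player II against (B, Back): payoffs 13, 3 → best response West.
Player III against (A, West): payoffs 3, 19 → best response Back.
Player III against (A, East): payoffs 7, 6 → best response Front.
Player III against (B, West): payoffs 6, 11 → best response Back.
Player III against (B, East): payoffs 14, 8 → best response Front.
Mutual best responses: (B, West, Back); (B, East, Front).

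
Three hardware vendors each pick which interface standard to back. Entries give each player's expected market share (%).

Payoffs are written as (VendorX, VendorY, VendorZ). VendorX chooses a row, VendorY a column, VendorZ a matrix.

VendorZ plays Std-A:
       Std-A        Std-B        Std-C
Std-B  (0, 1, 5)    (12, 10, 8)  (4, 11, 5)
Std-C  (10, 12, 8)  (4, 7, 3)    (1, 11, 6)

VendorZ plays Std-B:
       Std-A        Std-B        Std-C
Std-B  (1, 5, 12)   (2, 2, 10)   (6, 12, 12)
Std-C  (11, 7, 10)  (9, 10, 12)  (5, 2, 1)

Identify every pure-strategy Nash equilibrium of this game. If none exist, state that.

The pure Nash equilibria are (Std-B, Std-C, Std-B); (Std-C, Std-B, Std-B).

(Std-B, Std-A, Std-A): VendorX can switch to Std-C (0 → 10). Not NE.
(Std-B, Std-A, Std-B): VendorX can switch to Std-C (1 → 11). Not NE.
(Std-B, Std-B, Std-A): VendorY can switch to Std-C (10 → 11). Not NE.
(Std-B, Std-B, Std-B): VendorX can switch to Std-C (2 → 9). Not NE.
(Std-B, Std-C, Std-A): VendorZ can switch to Std-B (5 → 12). Not NE.
(Std-B, Std-C, Std-B): VendorX gets 6, best alternative 5; VendorY gets 12, best alternative 5; VendorZ gets 12, best alternative 5. No profitable deviation — NE.
(Std-C, Std-A, Std-A): VendorZ can switch to Std-B (8 → 10). Not NE.
(Std-C, Std-A, Std-B): VendorY can switch to Std-B (7 → 10). Not NE.
(Std-C, Std-B, Std-A): VendorX can switch to Std-B (4 → 12). Not NE.
(Std-C, Std-B, Std-B): VendorX gets 9, best alternative 2; VendorY gets 10, best alternative 7; VendorZ gets 12, best alternative 3. No profitable deviation — NE.
(Std-C, Std-C, Std-A): VendorX can switch to Std-B (1 → 4). Not NE.
(Std-C, Std-C, Std-B): VendorX can switch to Std-B (5 → 6). Not NE.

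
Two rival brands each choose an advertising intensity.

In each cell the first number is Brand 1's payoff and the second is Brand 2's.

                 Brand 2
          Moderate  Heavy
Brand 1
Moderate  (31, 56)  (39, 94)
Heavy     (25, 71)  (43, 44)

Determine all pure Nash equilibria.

(Moderate, Moderate): Brand 2 can switch to Heavy (56 → 94). Not NE.
(Moderate, Heavy): Brand 1 can switch to Heavy (39 → 43). Not NE.
(Heavy, Moderate): Brand 1 can switch to Moderate (25 → 31). Not NE.
(Heavy, Heavy): Brand 2 can switch to Moderate (44 → 71). Not NE.

none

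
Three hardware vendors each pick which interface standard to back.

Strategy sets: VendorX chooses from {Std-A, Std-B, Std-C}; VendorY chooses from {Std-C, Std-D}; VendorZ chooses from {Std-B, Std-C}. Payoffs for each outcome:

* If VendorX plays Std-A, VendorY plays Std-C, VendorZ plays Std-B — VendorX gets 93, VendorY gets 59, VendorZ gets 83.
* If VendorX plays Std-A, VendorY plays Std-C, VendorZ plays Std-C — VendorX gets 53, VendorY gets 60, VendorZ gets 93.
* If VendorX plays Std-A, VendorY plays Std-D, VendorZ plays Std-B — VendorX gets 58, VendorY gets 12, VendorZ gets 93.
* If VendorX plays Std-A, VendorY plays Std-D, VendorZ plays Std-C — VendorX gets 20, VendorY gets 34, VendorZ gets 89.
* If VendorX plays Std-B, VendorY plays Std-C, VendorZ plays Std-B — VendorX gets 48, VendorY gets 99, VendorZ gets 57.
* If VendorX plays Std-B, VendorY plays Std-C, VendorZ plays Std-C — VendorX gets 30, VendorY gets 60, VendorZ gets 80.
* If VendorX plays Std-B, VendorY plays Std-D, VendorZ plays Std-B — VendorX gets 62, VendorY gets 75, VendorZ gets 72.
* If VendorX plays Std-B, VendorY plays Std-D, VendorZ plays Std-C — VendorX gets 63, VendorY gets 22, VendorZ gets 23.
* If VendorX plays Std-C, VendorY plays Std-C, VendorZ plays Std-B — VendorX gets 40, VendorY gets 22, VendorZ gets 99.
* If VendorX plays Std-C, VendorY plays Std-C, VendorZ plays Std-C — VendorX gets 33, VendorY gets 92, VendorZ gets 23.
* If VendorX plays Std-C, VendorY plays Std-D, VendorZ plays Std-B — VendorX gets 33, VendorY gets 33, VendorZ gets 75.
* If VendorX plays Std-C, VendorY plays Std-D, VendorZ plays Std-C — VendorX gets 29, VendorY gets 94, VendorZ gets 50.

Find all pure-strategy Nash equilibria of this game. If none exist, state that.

The unique pure-strategy Nash equilibrium is (Std-A, Std-C, Std-C).

VendorX against (Std-C, Std-B): payoffs 93, 48, 40 → best response Std-A.
VendorX against (Std-C, Std-C): payoffs 53, 30, 33 → best response Std-A.
VendorX against (Std-D, Std-B): payoffs 58, 62, 33 → best response Std-B.
VendorX against (Std-D, Std-C): payoffs 20, 63, 29 → best response Std-B.
VendorY against (Std-A, Std-B): payoffs 59, 12 → best response Std-C.
VendorY against (Std-A, Std-C): payoffs 60, 34 → best response Std-C.
VendorY against (Std-B, Std-B): payoffs 99, 75 → best response Std-C.
VendorY against (Std-B, Std-C): payoffs 60, 22 → best response Std-C.
VendorY against (Std-C, Std-B): payoffs 22, 33 → best response Std-D.
VendorY against (Std-C, Std-C): payoffs 92, 94 → best response Std-D.
VendorZ against (Std-A, Std-C): payoffs 83, 93 → best response Std-C.
VendorZ against (Std-A, Std-D): payoffs 93, 89 → best response Std-B.
VendorZ against (Std-B, Std-C): payoffs 57, 80 → best response Std-C.
VendorZ against (Std-B, Std-D): payoffs 72, 23 → best response Std-B.
VendorZ against (Std-C, Std-C): payoffs 99, 23 → best response Std-B.
VendorZ against (Std-C, Std-D): payoffs 75, 50 → best response Std-B.
Mutual best responses: (Std-A, Std-C, Std-C).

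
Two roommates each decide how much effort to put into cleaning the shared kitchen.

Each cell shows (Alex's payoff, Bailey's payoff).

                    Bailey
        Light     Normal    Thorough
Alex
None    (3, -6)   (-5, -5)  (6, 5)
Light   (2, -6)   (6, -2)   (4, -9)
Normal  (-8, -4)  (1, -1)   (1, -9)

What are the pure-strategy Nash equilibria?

(None, Light): Bailey can switch to Normal (-6 → -5). Not NE.
(None, Normal): Alex can switch to Light (-5 → 6). Not NE.
(None, Thorough): Alex gets 6, best alternative 4; Bailey gets 5, best alternative -5. No profitable deviation — NE.
(Light, Light): Alex can switch to None (2 → 3). Not NE.
(Light, Normal): Alex gets 6, best alternative 1; Bailey gets -2, best alternative -6. No profitable deviation — NE.
(Light, Thorough): Alex can switch to None (4 → 6). Not NE.
(Normal, Light): Alex can switch to None (-8 → 3). Not NE.
(Normal, Normal): Alex can switch to Light (1 → 6). Not NE.
(Normal, Thorough): Alex can switch to None (1 → 6). Not NE.

The pure Nash equilibria are (None, Thorough); (Light, Normal).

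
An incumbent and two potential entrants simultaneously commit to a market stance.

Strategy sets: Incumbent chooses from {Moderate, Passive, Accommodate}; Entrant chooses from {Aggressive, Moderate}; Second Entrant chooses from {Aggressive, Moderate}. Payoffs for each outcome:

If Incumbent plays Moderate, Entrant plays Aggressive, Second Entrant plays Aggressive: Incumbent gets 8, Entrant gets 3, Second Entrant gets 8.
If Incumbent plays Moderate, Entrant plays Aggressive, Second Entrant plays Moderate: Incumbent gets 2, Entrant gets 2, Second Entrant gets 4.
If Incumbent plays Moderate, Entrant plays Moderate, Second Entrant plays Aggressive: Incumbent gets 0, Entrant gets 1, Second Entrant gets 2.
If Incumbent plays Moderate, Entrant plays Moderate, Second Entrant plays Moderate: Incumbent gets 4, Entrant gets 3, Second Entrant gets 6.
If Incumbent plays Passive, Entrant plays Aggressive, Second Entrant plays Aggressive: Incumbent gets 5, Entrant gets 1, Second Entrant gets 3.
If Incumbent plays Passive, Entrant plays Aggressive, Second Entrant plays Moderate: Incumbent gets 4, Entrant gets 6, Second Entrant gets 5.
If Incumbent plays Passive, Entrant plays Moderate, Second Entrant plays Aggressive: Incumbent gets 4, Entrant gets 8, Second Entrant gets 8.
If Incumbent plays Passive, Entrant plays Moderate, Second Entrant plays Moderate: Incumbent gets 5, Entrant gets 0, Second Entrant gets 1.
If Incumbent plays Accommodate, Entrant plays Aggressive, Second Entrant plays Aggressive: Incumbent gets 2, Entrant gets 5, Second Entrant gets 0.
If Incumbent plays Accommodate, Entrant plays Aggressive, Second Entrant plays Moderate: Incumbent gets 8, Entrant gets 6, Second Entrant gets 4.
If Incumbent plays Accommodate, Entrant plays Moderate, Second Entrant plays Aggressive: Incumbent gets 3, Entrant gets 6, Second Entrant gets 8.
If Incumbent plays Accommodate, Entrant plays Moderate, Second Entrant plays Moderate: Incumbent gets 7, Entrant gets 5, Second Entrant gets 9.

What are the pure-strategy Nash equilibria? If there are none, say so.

Pure-strategy Nash equilibria: (Moderate, Aggressive, Aggressive), (Passive, Moderate, Aggressive), (Accommodate, Aggressive, Moderate)

Incumbent against (Aggressive, Aggressive): payoffs 8, 5, 2 → best response Moderate.
Incumbent against (Aggressive, Moderate): payoffs 2, 4, 8 → best response Accommodate.
Incumbent against (Moderate, Aggressive): payoffs 0, 4, 3 → best response Passive.
Incumbent against (Moderate, Moderate): payoffs 4, 5, 7 → best response Accommodate.
Entrant against (Moderate, Aggressive): payoffs 3, 1 → best response Aggressive.
Entrant against (Moderate, Moderate): payoffs 2, 3 → best response Moderate.
Entrant against (Passive, Aggressive): payoffs 1, 8 → best response Moderate.
Entrant against (Passive, Moderate): payoffs 6, 0 → best response Aggressive.
Entrant against (Accommodate, Aggressive): payoffs 5, 6 → best response Moderate.
Entrant against (Accommodate, Moderate): payoffs 6, 5 → best response Aggressive.
Second Entrant against (Moderate, Aggressive): payoffs 8, 4 → best response Aggressive.
Second Entrant against (Moderate, Moderate): payoffs 2, 6 → best response Moderate.
Second Entrant against (Passive, Aggressive): payoffs 3, 5 → best response Moderate.
Second Entrant against (Passive, Moderate): payoffs 8, 1 → best response Aggressive.
Second Entrant against (Accommodate, Aggressive): payoffs 0, 4 → best response Moderate.
Second Entrant against (Accommodate, Moderate): payoffs 8, 9 → best response Moderate.
Mutual best responses: (Moderate, Aggressive, Aggressive); (Passive, Moderate, Aggressive); (Accommodate, Aggressive, Moderate).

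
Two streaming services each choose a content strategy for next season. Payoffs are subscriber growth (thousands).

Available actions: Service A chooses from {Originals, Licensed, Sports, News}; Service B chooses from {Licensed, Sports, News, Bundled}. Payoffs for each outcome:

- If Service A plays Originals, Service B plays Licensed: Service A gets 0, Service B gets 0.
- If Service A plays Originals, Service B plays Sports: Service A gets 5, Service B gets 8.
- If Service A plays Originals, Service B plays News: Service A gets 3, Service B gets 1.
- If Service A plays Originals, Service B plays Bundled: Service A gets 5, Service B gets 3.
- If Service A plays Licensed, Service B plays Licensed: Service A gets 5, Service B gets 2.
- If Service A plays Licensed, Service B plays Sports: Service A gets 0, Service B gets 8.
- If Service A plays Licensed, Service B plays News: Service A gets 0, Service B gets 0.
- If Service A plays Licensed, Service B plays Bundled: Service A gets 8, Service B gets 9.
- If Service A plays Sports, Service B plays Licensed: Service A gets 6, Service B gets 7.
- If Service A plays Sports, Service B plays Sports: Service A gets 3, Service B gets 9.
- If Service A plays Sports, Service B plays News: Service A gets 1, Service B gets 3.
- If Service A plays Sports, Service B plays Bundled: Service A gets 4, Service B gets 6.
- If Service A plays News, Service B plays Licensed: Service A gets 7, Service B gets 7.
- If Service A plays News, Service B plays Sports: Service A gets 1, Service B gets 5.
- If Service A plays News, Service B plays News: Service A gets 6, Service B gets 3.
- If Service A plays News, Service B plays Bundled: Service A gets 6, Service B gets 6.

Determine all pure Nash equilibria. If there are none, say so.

(Originals, Sports); (Licensed, Bundled); (News, Licensed)

Check each profile: it is a Nash equilibrium iff no player can strictly gain by switching unilaterally.
(Originals, Licensed): Service A can switch to Licensed (0 → 5). Not NE.
(Originals, Sports): Service A gets 5, best alternative 3; Service B gets 8, best alternative 3. No profitable deviation — NE.
(Originals, News): Service A can switch to News (3 → 6). Not NE.
(Originals, Bundled): Service A can switch to Licensed (5 → 8). Not NE.
(Licensed, Licensed): Service A can switch to Sports (5 → 6). Not NE.
(Licensed, Sports): Service A can switch to Originals (0 → 5). Not NE.
(Licensed, News): Service A can switch to Originals (0 → 3). Not NE.
(Licensed, Bundled): Service A gets 8, best alternative 6; Service B gets 9, best alternative 8. No profitable deviation — NE.
(Sports, Licensed): Service A can switch to News (6 → 7). Not NE.
(Sports, Sports): Service A can switch to Originals (3 → 5). Not NE.
(Sports, News): Service A can switch to Originals (1 → 3). Not NE.
(Sports, Bundled): Service A can switch to Originals (4 → 5). Not NE.
(News, Licensed): Service A gets 7, best alternative 6; Service B gets 7, best alternative 6. No profitable deviation — NE.
(The remaining 3 profiles each have a profitable deviation by the same check.)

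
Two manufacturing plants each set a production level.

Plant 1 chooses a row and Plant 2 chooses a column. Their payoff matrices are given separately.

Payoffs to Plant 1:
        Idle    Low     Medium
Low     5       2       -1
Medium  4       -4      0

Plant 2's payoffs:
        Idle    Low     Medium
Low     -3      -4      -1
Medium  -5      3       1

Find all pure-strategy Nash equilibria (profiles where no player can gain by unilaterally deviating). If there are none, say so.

No pure-strategy Nash equilibrium.

Plant 1 against Idle: payoffs 5, 4 → best response Low.
Plant 1 against Low: payoffs 2, -4 → best response Low.
Plant 1 against Medium: payoffs -1, 0 → best response Medium.
Plant 2 against Low: payoffs -3, -4, -1 → best response Medium.
Plant 2 against Medium: payoffs -5, 3, 1 → best response Low.
No profile is a mutual best response for all players.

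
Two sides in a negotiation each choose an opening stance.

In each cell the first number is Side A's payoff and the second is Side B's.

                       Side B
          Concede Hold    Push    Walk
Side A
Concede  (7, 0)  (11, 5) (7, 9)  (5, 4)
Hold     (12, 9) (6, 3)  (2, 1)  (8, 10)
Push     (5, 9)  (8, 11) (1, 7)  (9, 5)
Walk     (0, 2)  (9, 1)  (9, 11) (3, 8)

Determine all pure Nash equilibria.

The unique pure-strategy Nash equilibrium is (Walk, Push).

Check each profile: it is a Nash equilibrium iff no player can strictly gain by switching unilaterally.
(Concede, Concede): Side A can switch to Hold (7 → 12). Not NE.
(Concede, Hold): Side B can switch to Push (5 → 9). Not NE.
(Concede, Push): Side A can switch to Walk (7 → 9). Not NE.
(Concede, Walk): Side A can switch to Hold (5 → 8). Not NE.
(Hold, Concede): Side B can switch to Walk (9 → 10). Not NE.
(Hold, Hold): Side A can switch to Concede (6 → 11). Not NE.
(Hold, Push): Side A can switch to Concede (2 → 7). Not NE.
(Hold, Walk): Side A can switch to Push (8 → 9). Not NE.
(Push, Concede): Side A can switch to Concede (5 → 7). Not NE.
(Push, Hold): Side A can switch to Concede (8 → 11). Not NE.
(Walk, Push): Side A gets 9, best alternative 7; Side B gets 11, best alternative 8. No profitable deviation — NE.
(The remaining 5 profiles each have a profitable deviation by the same check.)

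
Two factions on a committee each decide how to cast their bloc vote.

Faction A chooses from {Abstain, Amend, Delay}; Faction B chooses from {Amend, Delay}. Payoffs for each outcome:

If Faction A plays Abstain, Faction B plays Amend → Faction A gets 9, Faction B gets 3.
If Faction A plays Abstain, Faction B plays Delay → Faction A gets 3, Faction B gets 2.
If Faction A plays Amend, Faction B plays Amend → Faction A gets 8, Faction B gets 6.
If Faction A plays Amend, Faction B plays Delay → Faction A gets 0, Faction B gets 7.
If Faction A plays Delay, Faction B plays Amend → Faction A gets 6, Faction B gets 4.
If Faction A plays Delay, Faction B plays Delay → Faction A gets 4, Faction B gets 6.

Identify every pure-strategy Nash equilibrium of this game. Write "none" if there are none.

(Abstain, Amend): Faction A gets 9, best alternative 8; Faction B gets 3, best alternative 2. No profitable deviation — NE.
(Abstain, Delay): Faction A can switch to Delay (3 → 4). Not NE.
(Amend, Amend): Faction A can switch to Abstain (8 → 9). Not NE.
(Amend, Delay): Faction A can switch to Abstain (0 → 3). Not NE.
(Delay, Amend): Faction A can switch to Abstain (6 → 9). Not NE.
(Delay, Delay): Faction A gets 4, best alternative 3; Faction B gets 6, best alternative 4. No profitable deviation — NE.

Pure-strategy Nash equilibria: (Abstain, Amend) and (Delay, Delay)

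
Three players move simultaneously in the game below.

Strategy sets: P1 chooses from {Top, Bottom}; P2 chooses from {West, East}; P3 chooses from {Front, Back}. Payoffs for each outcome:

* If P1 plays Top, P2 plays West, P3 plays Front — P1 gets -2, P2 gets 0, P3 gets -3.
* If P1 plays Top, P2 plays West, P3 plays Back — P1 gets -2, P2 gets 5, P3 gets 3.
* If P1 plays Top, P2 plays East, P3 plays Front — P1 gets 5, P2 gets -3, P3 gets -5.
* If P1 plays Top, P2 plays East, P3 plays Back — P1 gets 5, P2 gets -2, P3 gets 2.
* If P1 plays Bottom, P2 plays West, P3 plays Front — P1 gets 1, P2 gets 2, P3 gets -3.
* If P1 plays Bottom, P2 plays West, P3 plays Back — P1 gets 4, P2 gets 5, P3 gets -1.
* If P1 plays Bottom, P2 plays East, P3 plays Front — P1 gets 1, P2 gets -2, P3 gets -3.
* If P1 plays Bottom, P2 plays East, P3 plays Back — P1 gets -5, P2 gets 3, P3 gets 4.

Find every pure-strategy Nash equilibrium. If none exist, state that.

P1 against (West, Front): payoffs -2, 1 → best response Bottom.
P1 against (West, Back): payoffs -2, 4 → best response Bottom.
P1 against (East, Front): payoffs 5, 1 → best response Top.
P1 against (East, Back): payoffs 5, -5 → best response Top.
P2 against (Top, Front): payoffs 0, -3 → best response West.
P2 against (Top, Back): payoffs 5, -2 → best response West.
P2 against (Bottom, Front): payoffs 2, -2 → best response West.
P2 against (Bottom, Back): payoffs 5, 3 → best response West.
P3 against (Top, West): payoffs -3, 3 → best response Back.
P3 against (Top, East): payoffs -5, 2 → best response Back.
P3 against (Bottom, West): payoffs -3, -1 → best response Back.
P3 against (Bottom, East): payoffs -3, 4 → best response Back.
Mutual best responses: (Bottom, West, Back).

Pure NE: (Bottom, West, Back)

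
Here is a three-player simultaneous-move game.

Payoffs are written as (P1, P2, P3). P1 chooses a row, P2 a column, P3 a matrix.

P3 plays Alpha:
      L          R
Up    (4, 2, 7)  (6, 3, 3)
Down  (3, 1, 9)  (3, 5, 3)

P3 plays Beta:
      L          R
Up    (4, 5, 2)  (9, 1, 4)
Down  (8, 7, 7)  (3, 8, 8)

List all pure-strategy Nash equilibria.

There is no pure-strategy Nash equilibrium.

For each player, find the best response to each opponent profile; mutual best responses are the pure NE.
P1 against (L, Alpha): payoffs 4, 3 → best response Up.
P1 against (L, Beta): payoffs 4, 8 → best response Down.
P1 against (R, Alpha): payoffs 6, 3 → best response Up.
P1 against (R, Beta): payoffs 9, 3 → best response Up.
P2 against (Up, Alpha): payoffs 2, 3 → best response R.
P2 against (Up, Beta): payoffs 5, 1 → best response L.
P2 against (Down, Alpha): payoffs 1, 5 → best response R.
P2 against (Down, Beta): payoffs 7, 8 → best response R.
P3 against (Up, L): payoffs 7, 2 → best response Alpha.
P3 against (Up, R): payoffs 3, 4 → best response Beta.
P3 against (Down, L): payoffs 9, 7 → best response Alpha.
P3 against (Down, R): payoffs 3, 8 → best response Beta.
No profile is a mutual best response for all players.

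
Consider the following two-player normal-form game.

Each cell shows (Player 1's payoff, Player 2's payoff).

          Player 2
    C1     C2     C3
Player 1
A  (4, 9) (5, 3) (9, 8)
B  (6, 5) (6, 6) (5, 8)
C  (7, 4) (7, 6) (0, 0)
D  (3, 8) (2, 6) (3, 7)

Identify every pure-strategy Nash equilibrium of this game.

The unique pure-strategy Nash equilibrium is (C, C2).

For each strategy profile, look for a profitable unilateral deviation.
(A, C1): Player 1 can switch to B (4 → 6). Not NE.
(A, C2): Player 1 can switch to B (5 → 6). Not NE.
(A, C3): Player 2 can switch to C1 (8 → 9). Not NE.
(B, C1): Player 1 can switch to C (6 → 7). Not NE.
(B, C2): Player 1 can switch to C (6 → 7). Not NE.
(B, C3): Player 1 can switch to A (5 → 9). Not NE.
(C, C2): Player 1 gets 7, best alternative 6; Player 2 gets 6, best alternative 4. No profitable deviation — NE.
(The remaining 5 profiles each have a profitable deviation by the same check.)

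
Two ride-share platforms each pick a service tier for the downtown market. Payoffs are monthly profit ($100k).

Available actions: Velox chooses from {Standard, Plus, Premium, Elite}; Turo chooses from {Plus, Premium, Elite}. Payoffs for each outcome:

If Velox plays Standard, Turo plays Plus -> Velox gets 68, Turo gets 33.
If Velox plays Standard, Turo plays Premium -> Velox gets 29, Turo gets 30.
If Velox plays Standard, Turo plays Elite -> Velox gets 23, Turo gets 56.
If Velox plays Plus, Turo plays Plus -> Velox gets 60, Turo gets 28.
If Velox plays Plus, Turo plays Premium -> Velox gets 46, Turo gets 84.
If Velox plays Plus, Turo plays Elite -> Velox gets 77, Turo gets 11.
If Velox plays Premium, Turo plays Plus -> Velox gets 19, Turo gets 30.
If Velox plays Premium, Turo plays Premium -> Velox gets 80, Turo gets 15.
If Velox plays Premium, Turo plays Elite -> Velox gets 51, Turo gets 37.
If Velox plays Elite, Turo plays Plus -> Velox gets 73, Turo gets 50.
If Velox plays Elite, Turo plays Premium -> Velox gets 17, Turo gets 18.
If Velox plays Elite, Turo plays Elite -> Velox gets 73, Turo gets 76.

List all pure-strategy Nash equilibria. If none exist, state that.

No pure-strategy Nash equilibrium.

For each player, find the best response to each opponent profile; mutual best responses are the pure NE.
Velox against Plus: payoffs 68, 60, 19, 73 → best response Elite.
Velox against Premium: payoffs 29, 46, 80, 17 → best response Premium.
Velox against Elite: payoffs 23, 77, 51, 73 → best response Plus.
Turo against Standard: payoffs 33, 30, 56 → best response Elite.
Turo against Plus: payoffs 28, 84, 11 → best response Premium.
Turo against Premium: payoffs 30, 15, 37 → best response Elite.
Turo against Elite: payoffs 50, 18, 76 → best response Elite.
No profile is a mutual best response for all players.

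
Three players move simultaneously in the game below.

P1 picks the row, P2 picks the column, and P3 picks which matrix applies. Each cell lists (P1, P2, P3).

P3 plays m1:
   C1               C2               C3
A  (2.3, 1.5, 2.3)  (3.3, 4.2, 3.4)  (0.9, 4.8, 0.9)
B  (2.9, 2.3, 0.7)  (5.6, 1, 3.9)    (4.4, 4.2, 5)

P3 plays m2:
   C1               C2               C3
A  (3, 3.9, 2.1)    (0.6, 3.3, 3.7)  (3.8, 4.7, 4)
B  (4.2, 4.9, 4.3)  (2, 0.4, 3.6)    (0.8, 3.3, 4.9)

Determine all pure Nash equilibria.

The pure Nash equilibria are (A, C3, m2); (B, C1, m2); (B, C3, m1).

Mark each player's best response to every combination of opponents' strategies; a profile where every player is best-responding is a pure Nash equilibrium.
P1 against (C1, m1): payoffs 2.3, 2.9 → best response B.
P1 against (C1, m2): payoffs 3, 4.2 → best response B.
P1 against (C2, m1): payoffs 3.3, 5.6 → best response B.
P1 against (C2, m2): payoffs 0.6, 2 → best response B.
P1 against (C3, m1): payoffs 0.9, 4.4 → best response B.
P1 against (C3, m2): payoffs 3.8, 0.8 → best response A.
P2 against (A, m1): payoffs 1.5, 4.2, 4.8 → best response C3.
P2 against (A, m2): payoffs 3.9, 3.3, 4.7 → best response C3.
P2 against (B, m1): payoffs 2.3, 1, 4.2 → best response C3.
P2 against (B, m2): payoffs 4.9, 0.4, 3.3 → best response C1.
P3 against (A, C1): payoffs 2.3, 2.1 → best response m1.
P3 against (A, C2): payoffs 3.4, 3.7 → best response m2.
P3 against (A, C3): payoffs 0.9, 4 → best response m2.
P3 against (B, C1): payoffs 0.7, 4.3 → best response m2.
P3 against (B, C2): payoffs 3.9, 3.6 → best response m1.
P3 against (B, C3): payoffs 5, 4.9 → best response m1.
Mutual best responses: (A, C3, m2); (B, C1, m2); (B, C3, m1).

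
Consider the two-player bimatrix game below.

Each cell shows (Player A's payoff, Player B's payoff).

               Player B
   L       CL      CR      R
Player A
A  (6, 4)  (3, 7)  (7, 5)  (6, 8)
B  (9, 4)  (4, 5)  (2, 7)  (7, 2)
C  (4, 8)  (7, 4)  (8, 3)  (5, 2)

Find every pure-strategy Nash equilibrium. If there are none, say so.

This game has no pure Nash equilibrium.

Player A against L: payoffs 6, 9, 4 → best response B.
Player A against CL: payoffs 3, 4, 7 → best response C.
Player A against CR: payoffs 7, 2, 8 → best response C.
Player A against R: payoffs 6, 7, 5 → best response B.
Player B against A: payoffs 4, 7, 5, 8 → best response R.
Player B against B: payoffs 4, 5, 7, 2 → best response CR.
Player B against C: payoffs 8, 4, 3, 2 → best response L.
No profile is a mutual best response for all players.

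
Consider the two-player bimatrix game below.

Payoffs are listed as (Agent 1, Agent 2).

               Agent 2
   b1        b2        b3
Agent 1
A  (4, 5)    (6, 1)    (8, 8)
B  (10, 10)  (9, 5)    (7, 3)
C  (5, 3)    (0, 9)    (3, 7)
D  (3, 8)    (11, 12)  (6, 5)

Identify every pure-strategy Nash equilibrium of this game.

Agent 1 against b1: payoffs 4, 10, 5, 3 → best response B.
Agent 1 against b2: payoffs 6, 9, 0, 11 → best response D.
Agent 1 against b3: payoffs 8, 7, 3, 6 → best response A.
Agent 2 against A: payoffs 5, 1, 8 → best response b3.
Agent 2 against B: payoffs 10, 5, 3 → best response b1.
Agent 2 against C: payoffs 3, 9, 7 → best response b2.
Agent 2 against D: payoffs 8, 12, 5 → best response b2.
Mutual best responses: (A, b3); (B, b1); (D, b2).

The pure Nash equilibria are (A, b3), (B, b1), (D, b2).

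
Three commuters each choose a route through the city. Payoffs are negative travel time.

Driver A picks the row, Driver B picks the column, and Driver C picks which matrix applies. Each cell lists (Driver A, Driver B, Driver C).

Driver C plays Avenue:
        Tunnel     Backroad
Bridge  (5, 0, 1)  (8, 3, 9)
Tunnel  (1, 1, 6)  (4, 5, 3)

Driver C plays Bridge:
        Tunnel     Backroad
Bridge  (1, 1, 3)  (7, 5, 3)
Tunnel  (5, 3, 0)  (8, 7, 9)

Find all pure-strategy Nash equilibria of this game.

(Bridge, Tunnel, Avenue): Driver B can switch to Backroad (0 → 3). Not NE.
(Bridge, Tunnel, Bridge): Driver A can switch to Tunnel (1 → 5). Not NE.
(Bridge, Backroad, Avenue): Driver A gets 8, best alternative 4; Driver B gets 3, best alternative 0; Driver C gets 9, best alternative 3. No profitable deviation — NE.
(Bridge, Backroad, Bridge): Driver A can switch to Tunnel (7 → 8). Not NE.
(Tunnel, Tunnel, Avenue): Driver A can switch to Bridge (1 → 5). Not NE.
(Tunnel, Tunnel, Bridge): Driver B can switch to Backroad (3 → 7). Not NE.
(Tunnel, Backroad, Avenue): Driver A can switch to Bridge (4 → 8). Not NE.
(Tunnel, Backroad, Bridge): Driver A gets 8, best alternative 7; Driver B gets 7, best alternative 3; Driver C gets 9, best alternative 3. No profitable deviation — NE.

The pure Nash equilibria are (Bridge, Backroad, Avenue) and (Tunnel, Backroad, Bridge).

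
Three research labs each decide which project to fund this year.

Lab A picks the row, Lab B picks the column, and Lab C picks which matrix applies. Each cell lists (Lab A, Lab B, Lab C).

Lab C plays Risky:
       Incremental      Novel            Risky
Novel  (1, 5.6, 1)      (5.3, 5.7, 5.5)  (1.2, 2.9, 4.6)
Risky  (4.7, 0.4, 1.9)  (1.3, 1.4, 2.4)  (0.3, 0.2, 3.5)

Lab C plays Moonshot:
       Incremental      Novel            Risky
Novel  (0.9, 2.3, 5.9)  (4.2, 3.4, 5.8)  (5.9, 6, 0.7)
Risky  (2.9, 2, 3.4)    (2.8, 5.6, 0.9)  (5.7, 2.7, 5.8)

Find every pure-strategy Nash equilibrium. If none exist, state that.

Lab A against (Incremental, Risky): payoffs 1, 4.7 → best response Risky.
Lab A against (Incremental, Moonshot): payoffs 0.9, 2.9 → best response Risky.
Lab A against (Novel, Risky): payoffs 5.3, 1.3 → best response Novel.
Lab A against (Novel, Moonshot): payoffs 4.2, 2.8 → best response Novel.
Lab A against (Risky, Risky): payoffs 1.2, 0.3 → best response Novel.
Lab A against (Risky, Moonshot): payoffs 5.9, 5.7 → best response Novel.
Lab B against (Novel, Risky): payoffs 5.6, 5.7, 2.9 → best response Novel.
Lab B against (Novel, Moonshot): payoffs 2.3, 3.4, 6 → best response Risky.
Lab B against (Risky, Risky): payoffs 0.4, 1.4, 0.2 → best response Novel.
Lab B against (Risky, Moonshot): payoffs 2, 5.6, 2.7 → best response Novel.
Lab C against (Novel, Incremental): payoffs 1, 5.9 → best response Moonshot.
Lab C against (Novel, Novel): payoffs 5.5, 5.8 → best response Moonshot.
Lab C against (Novel, Risky): payoffs 4.6, 0.7 → best response Risky.
Lab C against (Risky, Incremental): payoffs 1.9, 3.4 → best response Moonshot.
Lab C against (Risky, Novel): payoffs 2.4, 0.9 → best response Risky.
Lab C against (Risky, Risky): payoffs 3.5, 5.8 → best response Moonshot.
No profile is a mutual best response for all players.

There is no pure-strategy Nash equilibrium.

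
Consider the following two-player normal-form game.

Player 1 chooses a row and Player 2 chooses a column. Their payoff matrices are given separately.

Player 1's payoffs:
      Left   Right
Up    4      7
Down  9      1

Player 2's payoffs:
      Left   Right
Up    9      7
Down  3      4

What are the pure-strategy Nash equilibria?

For each strategy profile, look for a profitable unilateral deviation.
(Up, Left): Player 1 can switch to Down (4 → 9). Not NE.
(Up, Right): Player 2 can switch to Left (7 → 9). Not NE.
(Down, Left): Player 2 can switch to Right (3 → 4). Not NE.
(Down, Right): Player 1 can switch to Up (1 → 7). Not NE.

none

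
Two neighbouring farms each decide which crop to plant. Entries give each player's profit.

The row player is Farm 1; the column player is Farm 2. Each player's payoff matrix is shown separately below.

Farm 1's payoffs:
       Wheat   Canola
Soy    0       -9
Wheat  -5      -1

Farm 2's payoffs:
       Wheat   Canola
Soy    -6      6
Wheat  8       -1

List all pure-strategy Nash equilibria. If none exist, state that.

Farm 1 against Wheat: payoffs 0, -5 → best response Soy.
Farm 1 against Canola: payoffs -9, -1 → best response Wheat.
Farm 2 against Soy: payoffs -6, 6 → best response Canola.
Farm 2 against Wheat: payoffs 8, -1 → best response Wheat.
No profile is a mutual best response for all players.

No pure-strategy Nash equilibrium.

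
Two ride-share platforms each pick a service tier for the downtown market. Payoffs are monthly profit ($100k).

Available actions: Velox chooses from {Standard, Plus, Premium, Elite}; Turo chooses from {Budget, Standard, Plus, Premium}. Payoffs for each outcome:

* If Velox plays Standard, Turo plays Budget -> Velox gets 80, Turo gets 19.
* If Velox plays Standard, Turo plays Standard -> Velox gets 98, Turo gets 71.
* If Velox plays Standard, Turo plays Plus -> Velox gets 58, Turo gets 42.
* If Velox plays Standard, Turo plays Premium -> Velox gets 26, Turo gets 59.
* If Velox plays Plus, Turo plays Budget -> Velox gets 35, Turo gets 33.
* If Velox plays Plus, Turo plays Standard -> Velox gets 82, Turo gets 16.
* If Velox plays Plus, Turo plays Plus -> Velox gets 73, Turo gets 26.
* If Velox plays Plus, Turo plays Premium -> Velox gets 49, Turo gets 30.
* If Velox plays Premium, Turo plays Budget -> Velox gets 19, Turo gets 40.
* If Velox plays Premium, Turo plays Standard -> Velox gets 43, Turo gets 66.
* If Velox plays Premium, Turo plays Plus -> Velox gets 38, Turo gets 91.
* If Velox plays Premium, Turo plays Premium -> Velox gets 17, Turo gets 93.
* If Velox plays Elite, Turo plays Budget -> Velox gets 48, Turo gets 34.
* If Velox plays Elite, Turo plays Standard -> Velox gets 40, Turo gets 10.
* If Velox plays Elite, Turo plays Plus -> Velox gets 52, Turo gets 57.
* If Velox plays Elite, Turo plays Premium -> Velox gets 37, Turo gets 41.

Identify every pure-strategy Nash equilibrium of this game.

Velox against Budget: payoffs 80, 35, 19, 48 → best response Standard.
Velox against Standard: payoffs 98, 82, 43, 40 → best response Standard.
Velox against Plus: payoffs 58, 73, 38, 52 → best response Plus.
Velox against Premium: payoffs 26, 49, 17, 37 → best response Plus.
Turo against Standard: payoffs 19, 71, 42, 59 → best response Standard.
Turo against Plus: payoffs 33, 16, 26, 30 → best response Budget.
Turo against Premium: payoffs 40, 66, 91, 93 → best response Premium.
Turo against Elite: payoffs 34, 10, 57, 41 → best response Plus.
Mutual best responses: (Standard, Standard).

Pure NE: (Standard, Standard)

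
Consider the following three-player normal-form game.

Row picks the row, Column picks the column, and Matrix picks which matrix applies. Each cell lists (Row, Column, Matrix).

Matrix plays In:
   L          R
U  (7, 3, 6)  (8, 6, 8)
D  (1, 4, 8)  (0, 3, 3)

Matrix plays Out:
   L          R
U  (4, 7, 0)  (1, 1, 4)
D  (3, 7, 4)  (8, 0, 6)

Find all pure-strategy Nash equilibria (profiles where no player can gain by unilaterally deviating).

(U, L, In): Column can switch to R (3 → 6). Not NE.
(U, L, Out): Matrix can switch to In (0 → 6). Not NE.
(U, R, In): Row gets 8, best alternative 0; Column gets 6, best alternative 3; Matrix gets 8, best alternative 4. No profitable deviation — NE.
(U, R, Out): Row can switch to D (1 → 8). Not NE.
(D, L, In): Row can switch to U (1 → 7). Not NE.
(D, L, Out): Row can switch to U (3 → 4). Not NE.
(D, R, In): Row can switch to U (0 → 8). Not NE.
(D, R, Out): Column can switch to L (0 → 7). Not NE.

The unique pure-strategy Nash equilibrium is (U, R, In).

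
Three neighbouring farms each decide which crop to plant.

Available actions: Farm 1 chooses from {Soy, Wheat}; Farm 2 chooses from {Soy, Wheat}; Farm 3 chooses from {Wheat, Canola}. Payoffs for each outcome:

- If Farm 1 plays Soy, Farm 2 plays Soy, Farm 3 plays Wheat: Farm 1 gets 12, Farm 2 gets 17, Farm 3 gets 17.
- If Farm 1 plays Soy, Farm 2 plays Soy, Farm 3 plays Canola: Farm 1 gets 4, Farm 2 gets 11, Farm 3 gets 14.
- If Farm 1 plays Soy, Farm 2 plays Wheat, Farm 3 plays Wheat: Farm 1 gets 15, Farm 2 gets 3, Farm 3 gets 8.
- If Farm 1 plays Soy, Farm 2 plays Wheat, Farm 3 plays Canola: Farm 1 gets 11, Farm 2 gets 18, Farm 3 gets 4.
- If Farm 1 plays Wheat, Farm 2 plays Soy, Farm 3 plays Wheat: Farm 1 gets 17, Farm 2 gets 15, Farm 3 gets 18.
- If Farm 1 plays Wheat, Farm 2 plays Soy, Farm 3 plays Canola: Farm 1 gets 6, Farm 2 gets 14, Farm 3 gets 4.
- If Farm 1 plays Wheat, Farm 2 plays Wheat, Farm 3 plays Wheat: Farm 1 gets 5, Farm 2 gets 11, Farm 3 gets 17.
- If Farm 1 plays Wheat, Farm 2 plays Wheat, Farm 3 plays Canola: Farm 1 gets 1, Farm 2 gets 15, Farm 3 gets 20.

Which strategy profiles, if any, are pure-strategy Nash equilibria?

Mark each player's best response to every combination of opponents' strategies; a profile where every player is best-responding is a pure Nash equilibrium.
Farm 1 against (Soy, Wheat): payoffs 12, 17 → best response Wheat.
Farm 1 against (Soy, Canola): payoffs 4, 6 → best response Wheat.
Farm 1 against (Wheat, Wheat): payoffs 15, 5 → best response Soy.
Farm 1 against (Wheat, Canola): payoffs 11, 1 → best response Soy.
Farm 2 against (Soy, Wheat): payoffs 17, 3 → best response Soy.
Farm 2 against (Soy, Canola): payoffs 11, 18 → best response Wheat.
Farm 2 against (Wheat, Wheat): payoffs 15, 11 → best response Soy.
Farm 2 against (Wheat, Canola): payoffs 14, 15 → best response Wheat.
Farm 3 against (Soy, Soy): payoffs 17, 14 → best response Wheat.
Farm 3 against (Soy, Wheat): payoffs 8, 4 → best response Wheat.
Farm 3 against (Wheat, Soy): payoffs 18, 4 → best response Wheat.
Farm 3 against (Wheat, Wheat): payoffs 17, 20 → best response Canola.
Mutual best responses: (Wheat, Soy, Wheat).

The unique pure-strategy Nash equilibrium is (Wheat, Soy, Wheat).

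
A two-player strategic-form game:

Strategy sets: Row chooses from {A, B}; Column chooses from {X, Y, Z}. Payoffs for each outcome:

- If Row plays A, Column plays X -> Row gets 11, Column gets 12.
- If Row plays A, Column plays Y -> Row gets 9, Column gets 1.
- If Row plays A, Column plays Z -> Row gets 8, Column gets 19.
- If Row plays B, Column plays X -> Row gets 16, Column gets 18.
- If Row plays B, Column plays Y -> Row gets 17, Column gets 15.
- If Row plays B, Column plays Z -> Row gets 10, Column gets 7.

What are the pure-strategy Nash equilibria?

Pure NE: (B, X)

For each player, find the best response to each opponent profile; mutual best responses are the pure NE.
Row against X: payoffs 11, 16 → best response B.
Row against Y: payoffs 9, 17 → best response B.
Row against Z: payoffs 8, 10 → best response B.
Column against A: payoffs 12, 1, 19 → best response Z.
Column against B: payoffs 18, 15, 7 → best response X.
Mutual best responses: (B, X).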